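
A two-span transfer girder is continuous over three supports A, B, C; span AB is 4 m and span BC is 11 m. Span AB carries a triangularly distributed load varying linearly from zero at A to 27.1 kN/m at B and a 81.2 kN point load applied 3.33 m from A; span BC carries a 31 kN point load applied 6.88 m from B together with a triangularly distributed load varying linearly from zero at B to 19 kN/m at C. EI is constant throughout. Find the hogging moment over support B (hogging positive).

Release continuity at B by inserting a hinge; the redundant is the internal moment M_B. The primary structure is two simply-supported spans AB and BC.
Rotations at B on the released spans (each span's end-slope, ×1/EI):
  span AB: triangular load, peak 27.1: w₀L³/(45EI) = 38.54/EI
  span AB: point load 81.2 at a = 3.33: Pab(L + a)/(6LEI) = 55.33/EI
  span BC: point load 31 at a = 6.88: Pab(L + b)/(6LEI) = 201.3/EI
  span BC: triangular load, peak 19: 7w₀L³/(360EI) = 491.7/EI
  relative rotation θ_0 = (93.87 + 693)/EI = 786.9/EI
A unit hogging moment at B produces rotation L₁/(3EI) + L₂/(3EI) = 5/EI.
Compatibility: M_B·(L₁+L₂)/(3EI) = θ_0, giving M_B = 157.4 kN·m (hogging).

M_B = 157.4 kN·m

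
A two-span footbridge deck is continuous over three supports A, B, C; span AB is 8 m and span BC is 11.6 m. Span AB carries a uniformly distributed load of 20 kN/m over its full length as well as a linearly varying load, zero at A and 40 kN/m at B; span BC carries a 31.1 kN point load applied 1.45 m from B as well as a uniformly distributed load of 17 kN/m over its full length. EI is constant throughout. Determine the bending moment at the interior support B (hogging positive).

M_B = 326.1 kN·m

Release continuity at B by inserting a hinge; the redundant is the internal moment M_B. The primary structure is two simply-supported spans AB and BC.
Discontinuity in slope at B on the released structure — sum the simple-span end rotations:
  span AB: UDL 20: wL³/(24EI) = 426.7/EI
  span AB: triangular load, peak 40: w₀L³/(45EI) = 455.1/EI
  span BC: point load 31.1 at a = 1.45: Pab(L + b)/(6LEI) = 143/EI
  span BC: UDL 17: wL³/(24EI) = 1106/EI
  relative rotation θ_0 = (881.8 + 1249)/EI = 2130/EI
A unit hogging moment at B produces rotation L₁/(3EI) + L₂/(3EI) = 6.533/EI.
Compatibility: M_B·(L₁+L₂)/(3EI) = θ_0, giving M_B = 326.1 kN·m (hogging).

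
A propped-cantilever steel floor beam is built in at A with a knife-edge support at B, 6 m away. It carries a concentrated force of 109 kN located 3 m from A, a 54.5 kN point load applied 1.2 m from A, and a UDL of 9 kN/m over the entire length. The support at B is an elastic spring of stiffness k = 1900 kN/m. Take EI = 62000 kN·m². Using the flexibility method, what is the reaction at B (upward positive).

Choose R_B as the redundant. The primary structure is the cantilever fixed at A.
Downward deflection at the released point B due to the loads:
  point load 109 at a = 3: Pa²(3L − a)/(6EI) = 2452/EI
  point load 54.5 at a = 1.2: Pa²(3L − a)/(6EI) = 219.7/EI
  UDL 9: wL⁴/(8EI) = 1458/EI
  δ_0 = 4130/EI
Tip deflection under a unit load at B: L³/(3EI) = 72/EI.
With EI = 62000 kN·m²: δ_0 = 0.066617 m and δ_{BB} = 0.001161 m/kN.
Compatibility — the spring shortens by R_B/k under the reaction it provides: δ_0 − R_B·δ_{BB} = R_B/k. With 1/k = 0.000526 m/kN, R_B = δ_0 / (δ_{BB} + 1/k) = 0.066617 / (0.001161 + 0.000526) = 39.47 kN.

R_B = 39.47 kN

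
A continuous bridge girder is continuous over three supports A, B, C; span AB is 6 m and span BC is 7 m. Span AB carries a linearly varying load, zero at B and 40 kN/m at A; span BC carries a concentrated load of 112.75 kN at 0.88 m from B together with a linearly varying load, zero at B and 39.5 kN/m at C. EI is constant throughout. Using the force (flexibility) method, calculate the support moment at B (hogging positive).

M_B = 143.3 kN·m

Release continuity at B by inserting a hinge; the redundant is the internal moment M_B. The primary structure is two simply-supported spans AB and BC.
Discontinuity in slope at B on the released structure — sum the simple-span end rotations:
  span AB: triangular load, peak 40: 7w₀L³/(360EI) = 168/EI
  span BC: point load 112.75 at a = 0.88: Pab(L + b)/(6LEI) = 189.7/EI
  span BC: triangular load, peak 39.5: 7w₀L³/(360EI) = 263.4/EI
  relative rotation θ_0 = (168 + 453.1)/EI = 621.1/EI
A unit hogging moment at B produces rotation L₁/(3EI) + L₂/(3EI) = 4.333/EI.
Slope continuity at B: θ_0 = M_B·4.333/EI, so M_B = 621.1/4.333 = 143.3 kN·m (hogging).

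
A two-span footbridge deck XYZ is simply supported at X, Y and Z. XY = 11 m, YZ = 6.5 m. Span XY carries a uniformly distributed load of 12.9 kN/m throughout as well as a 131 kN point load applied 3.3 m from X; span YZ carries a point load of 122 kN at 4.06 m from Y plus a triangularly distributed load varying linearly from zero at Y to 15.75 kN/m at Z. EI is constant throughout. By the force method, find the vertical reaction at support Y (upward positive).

Insert a hinge at Y; M_Y is the redundant, and each span becomes simply supported.
Rotations at Y on the released spans (each span's end-slope, ×1/EI):
  span XY: UDL 12.9: wL³/(24EI) = 715.4/EI
  span XY: point load 131 at a = 3.3: Pab(L + a)/(6LEI) = 721.2/EI
  span YZ: point load 122 at a = 4.06: Pab(L + b)/(6LEI) = 277/EI
  span YZ: triangular load, peak 15.75: 7w₀L³/(360EI) = 84.1/EI
  relative rotation θ_0 = (1437 + 361.1)/EI = 1798/EI
A unit hogging moment at Y produces rotation L₁/(3EI) + L₂/(3EI) = 5.833/EI.
Slope continuity at Y: θ_0 = M_Y·5.833/EI, so M_Y = 1798/5.833 = 308.2 kN·m (hogging).
Span XY, ΣM about X with M_Y applied at Y: R_Y^{XY}·11 = 1213 + 308.2, so R_Y^{XY} = 138.3 kN and R_X = 272.9 − 138.3 = 134.6 kN.
Span YZ, ΣM about Z: R_Y^{YZ}·6.5 = 408.6 + 308.2, so R_Y^{YZ} = 110.3 kN and R_Z = 173.2 − 110.3 = 62.91 kN.
R_Y = 138.3 + 110.3 = 248.5 kN.

R_Y = 248.5 kN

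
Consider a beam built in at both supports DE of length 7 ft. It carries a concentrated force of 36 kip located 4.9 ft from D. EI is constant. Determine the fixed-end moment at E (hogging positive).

M_E = 37.04 kip·ft

Release both end moments; the primary structure is a simply-supported span DE with redundants M_D and M_E.
On the primary (simply-supported) span, the end slopes from the loading are:
  at D: point load 36 at a = 4.9: Pab(L + b)/(6LEI) = 80.26/EI
  at E: point load 36 at a = 4.9: Pab(L + a)/(6LEI) = 105/EI
  θ_D0 = 80.26/EI,  θ_E0 = 105/EI
Flexibility coefficients: a unit moment at one end gives L/(3EI) there and L/(6EI) at the far end, so f₁₁ = f₂₂ = 2.333/EI and f₁₂ = f₂₁ = 1.167/EI.
Compatibility — zero rotation at each built-in end:
  2.333 M_D + 1.167 M_E = 80.26
  1.167 M_D + 2.333 M_E = 105
Solving the pair gives M_D = 15.88 kip·ft and M_E = 37.04 kip·ft (hogging).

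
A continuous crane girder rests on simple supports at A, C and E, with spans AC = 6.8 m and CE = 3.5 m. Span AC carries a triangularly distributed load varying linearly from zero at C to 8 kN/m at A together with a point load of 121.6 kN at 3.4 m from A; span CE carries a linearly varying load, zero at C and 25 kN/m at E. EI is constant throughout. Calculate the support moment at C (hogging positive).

Take M_C as the redundant. Released structure: two simple spans AC and CE with a hinge at C.
Rotations at C on the released spans (each span's end-slope, ×1/EI):
  span AC: triangular load, peak 8: 7w₀L³/(360EI) = 48.91/EI
  span AC: point load 121.6 at a = 3.4: Pab(L + a)/(6LEI) = 351.4/EI
  span CE: triangular load, peak 25: 7w₀L³/(360EI) = 20.84/EI
  relative rotation θ_0 = (400.3 + 20.84)/EI = 421.2/EI
A unit hogging moment at C produces rotation L₁/(3EI) + L₂/(3EI) = 3.433/EI.
Compatibility: M_C·(L₁+L₂)/(3EI) = θ_0, giving M_C = 122.7 kN·m (hogging).

M_C = 122.7 kN·m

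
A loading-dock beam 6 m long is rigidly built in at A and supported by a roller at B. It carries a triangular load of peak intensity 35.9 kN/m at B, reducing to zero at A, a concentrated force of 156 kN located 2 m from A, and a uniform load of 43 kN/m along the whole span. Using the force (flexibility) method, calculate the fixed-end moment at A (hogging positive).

Release the roller at B. Primary structure: cantilever fixed at A.
Downward deflection at the released point B due to the loads:
  triangular load, peak 35.9 at the free end: 11w₀L⁴/(120EI) = 4265/EI
  point load 156 at a = 2: Pa²(3L − a)/(6EI) = 1664/EI
  UDL 43: wL⁴/(8EI) = 6966/EI
  δ_0 = 12895/EI
Flexibility coefficient — unit upward force at B: δ_{BB} = L³/(3EI) = 72/EI.
Compatibility at B: δ_0 − R_B·δ_{BB} = 0, so R_B = 12895/72 = 179.1 kN.
Moment equilibrium about A: M_A = Σ(load moments about A) − R_B·L = 1517 − 179.1×6 = 442.2 kN·m.

M_A = 442.2 kN·m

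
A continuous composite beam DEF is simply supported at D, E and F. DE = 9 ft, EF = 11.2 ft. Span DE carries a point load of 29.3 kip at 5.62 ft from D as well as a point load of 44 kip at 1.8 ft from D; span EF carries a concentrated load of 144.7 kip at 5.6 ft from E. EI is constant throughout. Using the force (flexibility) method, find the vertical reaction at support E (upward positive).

Take M_E as the redundant. Released structure: two simple spans DE and EF with a hinge at E.
Rotations at E on the released spans (each span's end-slope, ×1/EI):
  span DE: point load 29.3 at a = 5.62: Pab(L + a)/(6LEI) = 150.7/EI
  span DE: point load 44 at a = 1.8: Pab(L + a)/(6LEI) = 114/EI
  span EF: point load 144.7 at a = 5.6: Pab(L + b)/(6LEI) = 1134/EI
  relative rotation θ_0 = (264.7 + 1134)/EI = 1399/EI
A unit hogging moment at E produces rotation L₁/(3EI) + L₂/(3EI) = 6.733/EI.
Slope continuity at E: θ_0 = M_E·6.733/EI, so M_E = 1399/6.733 = 207.8 kip·ft (hogging).
Span DE, ΣM about D with M_E applied at E: R_E^{DE}·9 = 243.9 + 207.8, so R_E^{DE} = 50.19 kip and R_D = 73.3 − 50.19 = 23.11 kip.
Span EF, ΣM about F: R_E^{EF}·11.2 = 810.3 + 207.8, so R_E^{EF} = 90.9 kip and R_F = 144.7 − 90.9 = 53.8 kip.
R_E = 50.19 + 90.9 = 141.1 kip.

R_E = 141.1 kip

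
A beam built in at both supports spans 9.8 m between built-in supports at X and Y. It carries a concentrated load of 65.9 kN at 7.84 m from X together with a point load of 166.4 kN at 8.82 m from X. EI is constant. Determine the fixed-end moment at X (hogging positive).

M_X = 35.34 kN·m

Take the two fixed-end moments M_X, M_Y as redundants; the released structure is the simple span XY.
Simple-span end rotations at X and Y under the given loads:
  at X: point load 65.9 at a = 7.84: Pab(L + b)/(6LEI) = 202.5/EI
  at Y: point load 65.9 at a = 7.84: Pab(L + a)/(6LEI) = 303.8/EI
  at X: point load 166.4 at a = 8.82: Pab(L + b)/(6LEI) = 263.7/EI
  at Y: point load 166.4 at a = 8.82: Pab(L + a)/(6LEI) = 455.5/EI
  θ_X0 = 466.2/EI,  θ_Y0 = 759.3/EI
Flexibility coefficients: a unit moment at one end gives L/(3EI) there and L/(6EI) at the far end, so f₁₁ = f₂₂ = 3.267/EI and f₁₂ = f₂₁ = 1.633/EI.
Compatibility — zero rotation at each built-in end:
  3.267 M_X + 1.633 M_Y = 466.2
  1.633 M_X + 3.267 M_Y = 759.3
Solving the pair gives M_X = 35.34 kN·m and M_Y = 214.8 kN·m (hogging).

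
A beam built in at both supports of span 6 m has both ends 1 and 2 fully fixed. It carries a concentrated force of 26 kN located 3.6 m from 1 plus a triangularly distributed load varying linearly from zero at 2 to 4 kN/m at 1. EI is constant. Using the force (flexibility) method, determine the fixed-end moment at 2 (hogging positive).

Take the two fixed-end moments M_1, M_2 as redundants; the released structure is the simple span 12.
Simple-span end rotations at 1 and 2 under the given loads:
  at 1: point load 26 at a = 3.6: Pab(L + b)/(6LEI) = 52.42/EI
  at 2: point load 26 at a = 3.6: Pab(L + a)/(6LEI) = 59.9/EI
  at 1: triangular load, peak 4: w₀L³/(45EI) = 19.2/EI
  at 2: triangular load, peak 4: 7w₀L³/(360EI) = 16.8/EI
  θ_10 = 71.62/EI,  θ_20 = 76.7/EI
Flexibility coefficients: a unit moment at one end gives L/(3EI) there and L/(6EI) at the far end, so f₁₁ = f₂₂ = 2/EI and f₁₂ = f₂₁ = 1/EI.
Compatibility — zero rotation at each built-in end:
  2 M_1 + 1 M_2 = 71.62
  1 M_1 + 2 M_2 = 76.7
Solving the pair gives M_1 = 22.18 kN·m and M_2 = 27.26 kN·m (hogging).

M_2 = 27.26 kN·m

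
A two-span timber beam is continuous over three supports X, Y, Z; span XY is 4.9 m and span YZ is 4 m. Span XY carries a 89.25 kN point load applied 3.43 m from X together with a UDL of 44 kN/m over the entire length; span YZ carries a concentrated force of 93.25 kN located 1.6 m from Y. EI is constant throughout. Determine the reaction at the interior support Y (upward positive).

Insert a hinge at Y; M_Y is the redundant, and each span becomes simply supported.
Rotations at Y on the released spans (each span's end-slope, ×1/EI):
  span XY: point load 89.25 at a = 3.43: Pab(L + a)/(6LEI) = 127.5/EI
  span XY: UDL 44: wL³/(24EI) = 215.7/EI
  span YZ: point load 93.25 at a = 1.6: Pab(L + b)/(6LEI) = 95.49/EI
  relative rotation θ_0 = (343.2 + 95.49)/EI = 438.7/EI
A unit hogging moment at Y produces rotation L₁/(3EI) + L₂/(3EI) = 2.967/EI.
Compatibility: M_Y·(L₁+L₂)/(3EI) = θ_0, giving M_Y = 147.9 kN·m (hogging).
Span XY, ΣM about X with M_Y applied at Y: R_Y^{XY}·4.9 = 834.3 + 147.9, so R_Y^{XY} = 200.5 kN and R_X = 304.9 − 200.5 = 104.4 kN.
Span YZ, ΣM about Z: R_Y^{YZ}·4 = 223.8 + 147.9, so R_Y^{YZ} = 92.92 kN and R_Z = 93.25 − 92.92 = 0.3326 kN.
R_Y = 200.5 + 92.92 = 293.4 kN.

R_Y = 293.4 kN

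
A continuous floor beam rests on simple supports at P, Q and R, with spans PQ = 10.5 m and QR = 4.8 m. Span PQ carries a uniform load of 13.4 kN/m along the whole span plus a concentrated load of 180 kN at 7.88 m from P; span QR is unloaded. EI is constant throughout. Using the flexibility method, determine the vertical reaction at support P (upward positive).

R_P = 82.95 kN

Insert a hinge at Q; M_Q is the redundant, and each span becomes simply supported.
Discontinuity in slope at Q on the released structure — sum the simple-span end rotations:
  span PQ: UDL 13.4: wL³/(24EI) = 646.3/EI
  span PQ: point load 180 at a = 7.88: Pab(L + a)/(6LEI) = 1084/EI
  relative rotation θ_0 = (1731 + 0)/EI = 1731/EI
A unit hogging moment at Q produces rotation L₁/(3EI) + L₂/(3EI) = 5.1/EI.
Slope continuity at Q: θ_0 = M_Q·5.1/EI, so M_Q = 1731/5.1 = 339.3 kN·m (hogging).
Span PQ, ΣM about P with M_Q applied at Q: R_Q^{PQ}·10.5 = 2157 + 339.3, so R_Q^{PQ} = 237.8 kN and R_P = 320.7 − 237.8 = 82.95 kN.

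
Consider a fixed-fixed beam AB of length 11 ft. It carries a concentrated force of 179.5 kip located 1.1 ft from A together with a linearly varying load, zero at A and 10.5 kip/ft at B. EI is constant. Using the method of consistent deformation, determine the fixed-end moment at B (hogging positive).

Take the two fixed-end moments M_A, M_B as redundants; the released structure is the simple span AB.
On the primary (simply-supported) span, the end slopes from the loading are:
  at A: point load 179.5 at a = 1.1: Pab(L + b)/(6LEI) = 619/EI
  at B: point load 179.5 at a = 1.1: Pab(L + a)/(6LEI) = 358.4/EI
  at A: triangular load, peak 10.5: 7w₀L³/(360EI) = 271.7/EI
  at B: triangular load, peak 10.5: w₀L³/(45EI) = 310.6/EI
  θ_A0 = 890.8/EI,  θ_B0 = 668.9/EI
Flexibility coefficients: a unit moment at one end gives L/(3EI) there and L/(6EI) at the far end, so f₁₁ = f₂₂ = 3.667/EI and f₁₂ = f₂₁ = 1.833/EI.
Compatibility — zero rotation at each built-in end:
  3.667 M_A + 1.833 M_B = 890.8
  1.833 M_A + 3.667 M_B = 668.9
Solving the pair gives M_A = 202.3 kip·ft and M_B = 81.3 kip·ft (hogging).

M_B = 81.3 kip·ft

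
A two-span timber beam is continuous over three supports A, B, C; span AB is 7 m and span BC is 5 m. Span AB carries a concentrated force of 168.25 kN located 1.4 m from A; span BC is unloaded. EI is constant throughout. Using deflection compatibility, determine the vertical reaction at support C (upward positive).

R_C = -13.19 kN

Release continuity at B by inserting a hinge; the redundant is the internal moment M_B. The primary structure is two simply-supported spans AB and BC.
End slopes at the hinge B, treating each span as simply supported:
  span AB: point load 168.25 at a = 1.4: Pab(L + a)/(6LEI) = 263.8/EI
  relative rotation θ_0 = (263.8 + 0)/EI = 263.8/EI
A unit hogging moment at B produces rotation L₁/(3EI) + L₂/(3EI) = 4/EI.
Slope continuity at B: θ_0 = M_B·4/EI, so M_B = 263.8/4 = 65.95 kN·m (hogging).
Span BC, ΣM about C: R_B^{BC}·5 = 0 + 65.95, so R_B^{BC} = 13.19 kN and R_C = 0 − 13.19 = -13.19 kN.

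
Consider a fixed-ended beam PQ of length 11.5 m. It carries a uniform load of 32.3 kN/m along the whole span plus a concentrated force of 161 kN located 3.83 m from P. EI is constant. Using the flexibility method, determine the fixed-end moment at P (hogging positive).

Take the two fixed-end moments M_P, M_Q as redundants; the released structure is the simple span PQ.
On the primary (simply-supported) span, the end slopes from the loading are:
  at P: UDL 32.3: wL³/(24EI) = 2047/EI
  at Q: UDL 32.3: wL³/(24EI) = 2047/EI
  at P: point load 161 at a = 3.83: Pab(L + b)/(6LEI) = 1314/EI
  at Q: point load 161 at a = 3.83: Pab(L + a)/(6LEI) = 1051/EI
  θ_P0 = 3361/EI,  θ_Q0 = 3098/EI
Flexibility coefficients: a unit moment at one end gives L/(3EI) there and L/(6EI) at the far end, so f₁₁ = f₂₂ = 3.833/EI and f₁₂ = f₂₁ = 1.917/EI.
Compatibility — zero rotation at each built-in end:
  3.833 M_P + 1.917 M_Q = 3361
  1.917 M_P + 3.833 M_Q = 3098
Solving the pair gives M_P = 630.3 kN·m and M_Q = 492.9 kN·m (hogging).

M_P = 630.3 kN·m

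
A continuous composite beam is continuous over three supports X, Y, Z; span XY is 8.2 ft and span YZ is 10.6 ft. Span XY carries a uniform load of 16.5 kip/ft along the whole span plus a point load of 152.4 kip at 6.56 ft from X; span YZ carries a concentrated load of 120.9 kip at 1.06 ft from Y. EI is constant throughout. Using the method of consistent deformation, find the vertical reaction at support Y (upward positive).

R_Y = 341.8 kip

Insert a hinge at Y; M_Y is the redundant, and each span becomes simply supported.
End slopes at the hinge Y, treating each span as simply supported:
  span XY: UDL 16.5: wL³/(24EI) = 379.1/EI
  span XY: point load 152.4 at a = 6.56: Pab(L + a)/(6LEI) = 491.9/EI
  span YZ: point load 120.9 at a = 1.06: Pab(L + b)/(6LEI) = 387.2/EI
  relative rotation θ_0 = (870.9 + 387.2)/EI = 1258/EI
A unit hogging moment at Y produces rotation L₁/(3EI) + L₂/(3EI) = 6.267/EI.
Compatibility: M_Y·(L₁+L₂)/(3EI) = θ_0, giving M_Y = 200.8 kip·ft (hogging).
Span XY, ΣM about X with M_Y applied at Y: R_Y^{XY}·8.2 = 1554 + 200.8, so R_Y^{XY} = 214.1 kip and R_X = 287.7 − 214.1 = 73.65 kip.
Span YZ, ΣM about Z: R_Y^{YZ}·10.6 = 1153 + 200.8, so R_Y^{YZ} = 127.7 kip and R_Z = 120.9 − 127.7 = -6.85 kip.
R_Y = 214.1 + 127.7 = 341.8 kip.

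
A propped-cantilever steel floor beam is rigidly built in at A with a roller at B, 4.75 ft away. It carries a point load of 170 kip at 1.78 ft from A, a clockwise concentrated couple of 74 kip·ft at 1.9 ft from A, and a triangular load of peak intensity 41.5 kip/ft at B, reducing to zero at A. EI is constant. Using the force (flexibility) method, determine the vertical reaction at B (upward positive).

R_B = 100.5 kip

Release the roller at B. Primary structure: cantilever fixed at A.
Primary-structure tip deflection at B by superposition:
  point load 170 at a = 1.78: Pa²(3L − a)/(6EI) = 1119/EI
  clockwise couple 74 at a = 1.9: M₀a(2L − a)/(2EI) = 534.3/EI
  triangular load, peak 41.5 at the free end: 11w₀L⁴/(120EI) = 1937/EI
  δ_0 = 3590/EI
Tip deflection under a unit load at B: L³/(3EI) = 35.72/EI.
Compatibility at B: δ_0 − R_B·δ_{BB} = 0, so R_B = 3590/35.72 = 100.5 kip.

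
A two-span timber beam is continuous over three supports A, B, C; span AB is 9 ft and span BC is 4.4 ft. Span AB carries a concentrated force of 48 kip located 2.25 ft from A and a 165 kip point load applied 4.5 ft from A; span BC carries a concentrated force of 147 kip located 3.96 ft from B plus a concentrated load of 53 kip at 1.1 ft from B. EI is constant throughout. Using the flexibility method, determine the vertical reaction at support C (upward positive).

Take M_B as the redundant. Released structure: two simple spans AB and BC with a hinge at B.
Discontinuity in slope at B on the released structure — sum the simple-span end rotations:
  span AB: point load 48 at a = 2.25: Pab(L + a)/(6LEI) = 151.9/EI
  span AB: point load 165 at a = 4.5: Pab(L + a)/(6LEI) = 835.3/EI
  span BC: point load 147 at a = 3.96: Pab(L + b)/(6LEI) = 46.96/EI
  span BC: point load 53 at a = 1.1: Pab(L + b)/(6LEI) = 56.11/EI
  relative rotation θ_0 = (987.2 + 103.1)/EI = 1090/EI
A unit hogging moment at B produces rotation L₁/(3EI) + L₂/(3EI) = 4.467/EI.
Compatibility: M_B·(L₁+L₂)/(3EI) = θ_0, giving M_B = 244.1 kip·ft (hogging).
Span BC, ΣM about C: R_B^{BC}·4.4 = 239.6 + 244.1, so R_B^{BC} = 109.9 kip and R_C = 200 − 109.9 = 90.08 kip.

R_C = 90.08 kip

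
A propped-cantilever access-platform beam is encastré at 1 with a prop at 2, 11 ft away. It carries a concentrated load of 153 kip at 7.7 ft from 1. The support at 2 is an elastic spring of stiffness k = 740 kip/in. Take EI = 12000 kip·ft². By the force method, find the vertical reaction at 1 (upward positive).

Take the reaction at 2 as the redundant and release it; the primary structure is a cantilever fixed at 1.
Free-end deflection of the primary structure under the applied loading (downward +):
  point load 153 at a = 7.7: Pa²(3L − a)/(6EI) = 38251/EI
Tip deflection under a unit load at 2: L³/(3EI) = 443.7/EI.
With EI = 12000 kip·ft²: δ_0 = 3.1876 ft and δ_{22} = 0.036972 ft/kip.
Compatibility — the spring shortens by R_2/k under the reaction it provides: δ_0 − R_2·δ_{22} = R_2/k. With 1/k = 1/(740×12) ft/kip = 0.000113 ft/kip, R_2 = δ_0 / (δ_{22} + 1/k) = 3.1876 / (0.036972 + 0.000113) = 85.95 kip.
Vertical equilibrium: R_1 = ΣP − R_2 = 153 − 85.95 = 67.05 kip.

R_1 = 67.05 kip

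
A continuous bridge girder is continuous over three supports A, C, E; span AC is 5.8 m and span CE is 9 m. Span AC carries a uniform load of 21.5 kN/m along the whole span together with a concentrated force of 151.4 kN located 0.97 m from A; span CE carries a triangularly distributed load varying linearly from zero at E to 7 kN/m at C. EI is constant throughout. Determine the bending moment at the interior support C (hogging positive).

M_C = 86.39 kN·m

Insert a hinge at C; M_C is the redundant, and each span becomes simply supported.
Rotations at C on the released spans (each span's end-slope, ×1/EI):
  span AC: UDL 21.5: wL³/(24EI) = 174.8/EI
  span AC: point load 151.4 at a = 0.97: Pab(L + a)/(6LEI) = 138/EI
  span CE: triangular load, peak 7: w₀L³/(45EI) = 113.4/EI
  relative rotation θ_0 = (312.8 + 113.4)/EI = 426.2/EI
A unit hogging moment at C produces rotation L₁/(3EI) + L₂/(3EI) = 4.933/EI.
Slope continuity at C: θ_0 = M_C·4.933/EI, so M_C = 426.2/4.933 = 86.39 kN·m (hogging).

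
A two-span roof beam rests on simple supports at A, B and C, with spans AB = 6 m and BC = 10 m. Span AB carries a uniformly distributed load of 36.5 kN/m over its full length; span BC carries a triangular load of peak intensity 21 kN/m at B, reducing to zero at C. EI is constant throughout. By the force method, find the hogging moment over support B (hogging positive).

Take M_B as the redundant. Released structure: two simple spans AB and BC with a hinge at B.
Discontinuity in slope at B on the released structure — sum the simple-span end rotations:
  span AB: UDL 36.5: wL³/(24EI) = 328.5/EI
  span BC: triangular load, peak 21: w₀L³/(45EI) = 466.7/EI
  relative rotation θ_0 = (328.5 + 466.7)/EI = 795.2/EI
A unit hogging moment at B produces rotation L₁/(3EI) + L₂/(3EI) = 5.333/EI.
Slope continuity at B: θ_0 = M_B·5.333/EI, so M_B = 795.2/5.333 = 149.1 kN·m (hogging).

M_B = 149.1 kN·m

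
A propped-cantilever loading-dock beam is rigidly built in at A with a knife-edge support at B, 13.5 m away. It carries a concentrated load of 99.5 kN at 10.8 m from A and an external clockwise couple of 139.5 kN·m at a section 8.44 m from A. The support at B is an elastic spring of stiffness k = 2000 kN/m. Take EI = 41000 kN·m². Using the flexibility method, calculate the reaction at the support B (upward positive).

Remove the prop at B; the released (primary) structure is a cantilever built in at A.
Deflection at B on the released cantilever, summing each load's contribution:
  point load 99.5 at a = 10.8: Pa²(3L − a)/(6EI) = 57448/EI
  clockwise couple 139.5 at a = 8.44: M₀a(2L − a)/(2EI) = 10926/EI
  δ_0 = 68374/EI
Flexibility coefficient — unit upward force at B: δ_{BB} = L³/(3EI) = 820.1/EI.
With EI = 41000 kN·m²: δ_0 = 1.6677 m and δ_{BB} = 0.020003 m/kN.
Compatibility — the spring shortens by R_B/k under the reaction it provides: δ_0 − R_B·δ_{BB} = R_B/k. With 1/k = 0.0005 m/kN, R_B = δ_0 / (δ_{BB} + 1/k) = 1.6677 / (0.020003 + 0.0005) = 81.34 kN.

R_B = 81.34 kN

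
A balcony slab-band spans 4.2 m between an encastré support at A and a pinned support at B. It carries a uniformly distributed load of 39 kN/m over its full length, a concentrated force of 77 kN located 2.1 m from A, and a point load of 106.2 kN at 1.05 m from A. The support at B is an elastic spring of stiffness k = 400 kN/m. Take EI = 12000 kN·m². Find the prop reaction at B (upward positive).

R_B = 42.72 kN

Remove the prop at B; the released (primary) structure is a cantilever built in at A.
Downward deflection at the released point B due to the loads:
  UDL 39: wL⁴/(8EI) = 1517/EI
  point load 77 at a = 2.1: Pa²(3L − a)/(6EI) = 594.2/EI
  point load 106.2 at a = 1.05: Pa²(3L − a)/(6EI) = 225.4/EI
  δ_0 = 2337/EI
Tip deflection under a unit load at B: L³/(3EI) = 24.7/EI.
With EI = 12000 kN·m²: δ_0 = 0.19472 m and δ_{BB} = 0.002058 m/kN.
Compatibility — the spring shortens by R_B/k under the reaction it provides: δ_0 − R_B·δ_{BB} = R_B/k. With 1/k = 0.0025 m/kN, R_B = δ_0 / (δ_{BB} + 1/k) = 0.19472 / (0.002058 + 0.0025) = 42.72 kN.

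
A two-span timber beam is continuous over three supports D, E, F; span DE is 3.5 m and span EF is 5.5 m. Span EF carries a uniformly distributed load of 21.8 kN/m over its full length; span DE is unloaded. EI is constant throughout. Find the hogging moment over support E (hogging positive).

M_E = 50.37 kN·m

Insert a hinge at E; M_E is the redundant, and each span becomes simply supported.
End slopes at the hinge E, treating each span as simply supported:
  span EF: UDL 21.8: wL³/(24EI) = 151.1/EI
  relative rotation θ_0 = (0 + 151.1)/EI = 151.1/EI
A unit hogging moment at E produces rotation L₁/(3EI) + L₂/(3EI) = 3/EI.
Slope continuity at E: θ_0 = M_E·3/EI, so M_E = 151.1/3 = 50.37 kN·m (hogging).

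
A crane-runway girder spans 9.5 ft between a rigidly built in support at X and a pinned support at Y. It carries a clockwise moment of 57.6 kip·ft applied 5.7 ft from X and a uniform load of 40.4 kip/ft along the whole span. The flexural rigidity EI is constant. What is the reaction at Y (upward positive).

R_Y = 151.6 kip

Release the roller at Y. Primary structure: cantilever fixed at X.
Free-end deflection of the primary structure under the applied loading (downward +):
  clockwise couple 57.6 at a = 5.7: M₀a(2L − a)/(2EI) = 2183/EI
  UDL 40.4: wL⁴/(8EI) = 41133/EI
  δ_0 = 43316/EI
Tip deflection under a unit load at Y: L³/(3EI) = 285.8/EI.
Compatibility at Y: δ_0 − R_Y·δ_{YY} = 0, so R_Y = 43316/285.8 = 151.6 kip.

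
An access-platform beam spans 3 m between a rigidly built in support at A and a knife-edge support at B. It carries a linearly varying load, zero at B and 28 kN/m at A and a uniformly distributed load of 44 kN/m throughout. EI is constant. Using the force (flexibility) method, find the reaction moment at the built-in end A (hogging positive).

Take the reaction at B as the redundant and release it; the primary structure is a cantilever fixed at A.
Free-end deflection of the primary structure under the applied loading (downward +):
  triangular load, peak 28 at the fixed end: w₀L⁴/(30EI) = 75.6/EI
  UDL 44: wL⁴/(8EI) = 445.5/EI
  δ_0 = 521.1/EI
Tip deflection under a unit load at B: L³/(3EI) = 9/EI.
Compatibility at B: δ_0 − R_B·δ_{BB} = 0, so R_B = 521.1/9 = 57.9 kN.
Moment equilibrium about A: M_A = Σ(load moments about A) − R_B·L = 240 − 57.9×3 = 66.3 kN·m.

M_A = 66.3 kN·m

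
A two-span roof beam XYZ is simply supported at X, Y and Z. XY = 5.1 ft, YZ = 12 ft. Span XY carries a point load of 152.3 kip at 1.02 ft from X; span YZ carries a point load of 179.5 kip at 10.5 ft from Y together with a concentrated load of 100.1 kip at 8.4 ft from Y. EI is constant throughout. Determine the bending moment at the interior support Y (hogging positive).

Insert a hinge at Y; M_Y is the redundant, and each span becomes simply supported.
Discontinuity in slope at Y on the released structure — sum the simple-span end rotations:
  span XY: point load 152.3 at a = 1.02: Pab(L + a)/(6LEI) = 126.8/EI
  span YZ: point load 179.5 at a = 10.5: Pab(L + b)/(6LEI) = 530.1/EI
  span YZ: point load 100.1 at a = 8.4: Pab(L + b)/(6LEI) = 655.9/EI
  relative rotation θ_0 = (126.8 + 1186)/EI = 1313/EI
A unit hogging moment at Y produces rotation L₁/(3EI) + L₂/(3EI) = 5.7/EI.
Slope continuity at Y: θ_0 = M_Y·5.7/EI, so M_Y = 1313/5.7 = 230.3 kip·ft (hogging).

M_Y = 230.3 kip·ft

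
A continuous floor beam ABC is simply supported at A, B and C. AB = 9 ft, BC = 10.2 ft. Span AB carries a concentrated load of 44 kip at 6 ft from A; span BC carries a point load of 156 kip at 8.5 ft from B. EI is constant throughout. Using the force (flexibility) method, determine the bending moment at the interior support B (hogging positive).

M_B = 102.9 kip·ft

Insert a hinge at B; M_B is the redundant, and each span becomes simply supported.
Rotations at B on the released spans (each span's end-slope, ×1/EI):
  span AB: point load 44 at a = 6: Pab(L + a)/(6LEI) = 220/EI
  span BC: point load 156 at a = 8.5: Pab(L + b)/(6LEI) = 438.3/EI
  relative rotation θ_0 = (220 + 438.3)/EI = 658.3/EI
A unit hogging moment at B produces rotation L₁/(3EI) + L₂/(3EI) = 6.4/EI.
Slope continuity at B: θ_0 = M_B·6.4/EI, so M_B = 658.3/6.4 = 102.9 kip·ft (hogging).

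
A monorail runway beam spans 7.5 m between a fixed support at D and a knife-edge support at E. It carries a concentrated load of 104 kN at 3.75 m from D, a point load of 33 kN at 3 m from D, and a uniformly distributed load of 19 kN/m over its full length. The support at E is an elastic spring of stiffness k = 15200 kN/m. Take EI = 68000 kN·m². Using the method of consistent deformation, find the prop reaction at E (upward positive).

R_E = 89.94 kN

Remove the prop at E; the released (primary) structure is a cantilever built in at D.
Deflection at E on the released cantilever, summing each load's contribution:
  point load 104 at a = 3.75: Pa²(3L − a)/(6EI) = 4570/EI
  point load 33 at a = 3: Pa²(3L − a)/(6EI) = 965.2/EI
  UDL 19: wL⁴/(8EI) = 7515/EI
  δ_0 = 13050/EI
Flexibility coefficient — unit upward force at E: δ_{EE} = L³/(3EI) = 140.6/EI.
With EI = 68000 kN·m²: δ_0 = 0.19191 m and δ_{EE} = 0.002068 m/kN.
Compatibility — the spring shortens by R_E/k under the reaction it provides: δ_0 − R_E·δ_{EE} = R_E/k. With 1/k = 0.000066 m/kN, R_E = δ_0 / (δ_{EE} + 1/k) = 0.19191 / (0.002068 + 0.000066) = 89.94 kN.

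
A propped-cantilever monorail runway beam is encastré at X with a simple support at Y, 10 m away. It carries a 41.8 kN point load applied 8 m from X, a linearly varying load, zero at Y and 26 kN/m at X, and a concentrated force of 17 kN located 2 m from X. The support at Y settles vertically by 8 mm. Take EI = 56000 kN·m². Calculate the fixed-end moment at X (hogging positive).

Remove the prop at Y; the released (primary) structure is a cantilever built in at X.
Free-end deflection of the primary structure under the applied loading (downward +):
  point load 41.8 at a = 8: Pa²(3L − a)/(6EI) = 9809/EI
  triangular load, peak 26 at the fixed end: w₀L⁴/(30EI) = 8667/EI
  point load 17 at a = 2: Pa²(3L − a)/(6EI) = 317.3/EI
  δ_0 = 18793/EI
Flexibility coefficient — unit upward force at Y: δ_{YY} = L³/(3EI) = 333.3/EI.
With EI = 56000 kN·m²: δ_0 = 0.33559 m and δ_{YY} = 0.005952 m/kN.
Compatibility — the beam at Y must follow the support down by 0.008 m: δ_0 − R_Y·δ_{YY} = 0.008, so R_Y = (0.33559 − 0.008)/0.005952 = 55.04 kN.
Moment equilibrium about X: M_X = Σ(load moments about X) − R_Y·L = 801.7 − 55.04×10 = 251.4 kN·m.

M_X = 251.4 kN·m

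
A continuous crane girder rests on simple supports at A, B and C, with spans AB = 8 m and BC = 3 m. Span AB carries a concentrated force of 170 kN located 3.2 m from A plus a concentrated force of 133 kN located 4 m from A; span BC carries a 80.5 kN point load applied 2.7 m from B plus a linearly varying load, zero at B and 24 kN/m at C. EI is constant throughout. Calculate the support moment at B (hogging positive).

Take M_B as the redundant. Released structure: two simple spans AB and BC with a hinge at B.
Rotations at B on the released spans (each span's end-slope, ×1/EI):
  span AB: point load 170 at a = 3.2: Pab(L + a)/(6LEI) = 609.3/EI
  span AB: point load 133 at a = 4: Pab(L + a)/(6LEI) = 532/EI
  span BC: point load 80.5 at a = 2.7: Pab(L + b)/(6LEI) = 11.95/EI
  span BC: triangular load, peak 24: 7w₀L³/(360EI) = 12.6/EI
  relative rotation θ_0 = (1141 + 24.55)/EI = 1166/EI
A unit hogging moment at B produces rotation L₁/(3EI) + L₂/(3EI) = 3.667/EI.
Slope continuity at B: θ_0 = M_B·3.667/EI, so M_B = 1166/3.667 = 318 kN·m (hogging).

M_B = 318 kN·m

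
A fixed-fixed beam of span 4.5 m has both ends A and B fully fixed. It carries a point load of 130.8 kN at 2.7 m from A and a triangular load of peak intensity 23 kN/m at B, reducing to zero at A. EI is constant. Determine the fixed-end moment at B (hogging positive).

M_B = 108 kN·m

Release both end moments; the primary structure is a simply-supported span AB with redundants M_A and M_B.
Simple-span end rotations at A and B under the given loads:
  at A: point load 130.8 at a = 2.7: Pab(L + b)/(6LEI) = 148.3/EI
  at B: point load 130.8 at a = 2.7: Pab(L + a)/(6LEI) = 169.5/EI
  at A: triangular load, peak 23: 7w₀L³/(360EI) = 40.75/EI
  at B: triangular load, peak 23: w₀L³/(45EI) = 46.58/EI
  θ_A0 = 189.1/EI,  θ_B0 = 216.1/EI
Flexibility coefficients: a unit moment at one end gives L/(3EI) there and L/(6EI) at the far end, so f₁₁ = f₂₂ = 1.5/EI and f₁₂ = f₂₁ = 0.75/EI.
Compatibility — zero rotation at each built-in end:
  1.5 M_A + 0.75 M_B = 189.1
  0.75 M_A + 1.5 M_B = 216.1
Solving the pair gives M_A = 72.03 kN·m and M_B = 108 kN·m (hogging).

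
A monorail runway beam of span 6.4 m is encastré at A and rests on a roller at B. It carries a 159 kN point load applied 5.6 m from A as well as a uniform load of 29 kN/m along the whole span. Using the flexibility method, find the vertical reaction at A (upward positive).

R_A = 145.7 kN

Remove the prop at B; the released (primary) structure is a cantilever built in at A.
Primary-structure tip deflection at B by superposition:
  point load 159 at a = 5.6: Pa²(3L − a)/(6EI) = 11302/EI
  UDL 29: wL⁴/(8EI) = 6082/EI
  δ_0 = 17384/EI
Tip deflection under a unit load at B: L³/(3EI) = 87.38/EI.
Compatibility at B: δ_0 − R_B·δ_{BB} = 0, so R_B = 17384/87.38 = 198.9 kN.
Vertical equilibrium: R_A = ΣP − R_B = 344.6 − 198.9 = 145.7 kN.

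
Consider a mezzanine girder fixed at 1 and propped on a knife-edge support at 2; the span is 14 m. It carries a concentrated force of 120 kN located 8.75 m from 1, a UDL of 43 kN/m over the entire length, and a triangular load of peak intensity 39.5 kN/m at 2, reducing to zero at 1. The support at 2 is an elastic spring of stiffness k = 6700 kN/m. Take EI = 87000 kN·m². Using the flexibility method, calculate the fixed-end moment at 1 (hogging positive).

M_1 = 1861 kN·m

Release the roller at 2. Primary structure: cantilever fixed at 1.
Downward deflection at the released point 2 due to the loads:
  point load 120 at a = 8.75: Pa²(3L − a)/(6EI) = 50914/EI
  UDL 43: wL⁴/(8EI) = 206486/EI
  triangular load, peak 39.5 at the free end: 11w₀L⁴/(120EI) = 139098/EI
  δ_0 = 396498/EI
Flexibility coefficient — unit upward force at 2: δ_{22} = L³/(3EI) = 914.7/EI.
With EI = 87000 kN·m²: δ_0 = 4.5574 m and δ_{22} = 0.010513 m/kN.
Compatibility — the spring shortens by R_2/k under the reaction it provides: δ_0 − R_2·δ_{22} = R_2/k. With 1/k = 0.000149 m/kN, R_2 = δ_0 / (δ_{22} + 1/k) = 4.5574 / (0.010513 + 0.000149) = 427.4 kN.
Moment equilibrium about 1: M_1 = Σ(load moments about 1) − R_2·L = 7845 − 427.4×14 = 1861 kN·m.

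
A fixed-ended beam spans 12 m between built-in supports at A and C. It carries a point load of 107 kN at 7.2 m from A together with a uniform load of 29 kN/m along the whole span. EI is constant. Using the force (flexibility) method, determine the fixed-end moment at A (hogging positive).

M_A = 471.3 kN·m

Take the two fixed-end moments M_A, M_C as redundants; the released structure is the simple span AC.
On the primary (simply-supported) span, the end slopes from the loading are:
  at A: point load 107 at a = 7.2: Pab(L + b)/(6LEI) = 862.8/EI
  at C: point load 107 at a = 7.2: Pab(L + a)/(6LEI) = 986.1/EI
  at A: UDL 29: wL³/(24EI) = 2088/EI
  at C: UDL 29: wL³/(24EI) = 2088/EI
  θ_A0 = 2951/EI,  θ_C0 = 3074/EI
Flexibility coefficients: a unit moment at one end gives L/(3EI) there and L/(6EI) at the far end, so f₁₁ = f₂₂ = 4/EI and f₁₂ = f₂₁ = 2/EI.
Compatibility — zero rotation at each built-in end:
  4 M_A + 2 M_C = 2951
  2 M_A + 4 M_C = 3074
Solving the pair gives M_A = 471.3 kN·m and M_C = 532.9 kN·m (hogging).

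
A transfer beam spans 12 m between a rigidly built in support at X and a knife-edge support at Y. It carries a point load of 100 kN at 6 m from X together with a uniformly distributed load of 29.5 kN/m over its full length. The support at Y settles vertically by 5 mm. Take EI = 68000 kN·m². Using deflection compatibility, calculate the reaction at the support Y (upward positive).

R_Y = 163.4 kN

Release the roller at Y. Primary structure: cantilever fixed at X.
Downward deflection at the released point Y due to the loads:
  point load 100 at a = 6: Pa²(3L − a)/(6EI) = 18000/EI
  UDL 29.5: wL⁴/(8EI) = 76464/EI
  δ_0 = 94464/EI
Flexibility coefficient — unit upward force at Y: δ_{YY} = L³/(3EI) = 576/EI.
With EI = 68000 kN·m²: δ_0 = 1.3892 m and δ_{YY} = 0.008471 m/kN.
Compatibility — the beam at Y must follow the support down by 0.005 m: δ_0 − R_Y·δ_{YY} = 0.005, so R_Y = (1.3892 − 0.005)/0.008471 = 163.4 kN.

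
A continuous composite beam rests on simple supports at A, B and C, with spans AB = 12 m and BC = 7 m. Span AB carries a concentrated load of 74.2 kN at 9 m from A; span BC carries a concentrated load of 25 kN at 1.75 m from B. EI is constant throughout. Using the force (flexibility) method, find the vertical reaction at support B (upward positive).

R_B = 97.66 kN

Take M_B as the redundant. Released structure: two simple spans AB and BC with a hinge at B.
Rotations at B on the released spans (each span's end-slope, ×1/EI):
  span AB: point load 74.2 at a = 9: Pab(L + a)/(6LEI) = 584.3/EI
  span BC: point load 25 at a = 1.75: Pab(L + b)/(6LEI) = 66.99/EI
  relative rotation θ_0 = (584.3 + 66.99)/EI = 651.3/EI
A unit hogging moment at B produces rotation L₁/(3EI) + L₂/(3EI) = 6.333/EI.
Compatibility: M_B·(L₁+L₂)/(3EI) = θ_0, giving M_B = 102.8 kN·m (hogging).
Span AB, ΣM about A with M_B applied at B: R_B^{AB}·12 = 667.8 + 102.8, so R_B^{AB} = 64.22 kN and R_A = 74.2 − 64.22 = 9.98 kN.
Span BC, ΣM about C: R_B^{BC}·7 = 131.2 + 102.8, so R_B^{BC} = 33.44 kN and R_C = 25 − 33.44 = -8.441 kN.
R_B = 64.22 + 33.44 = 97.66 kN.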